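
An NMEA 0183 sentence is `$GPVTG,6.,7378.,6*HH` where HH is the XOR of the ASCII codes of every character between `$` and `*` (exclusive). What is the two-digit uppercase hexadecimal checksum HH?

75

XOR the ASCII codes of the payload characters:
  'G' = 0x47 → acc = 0x47
  'P' = 0x50 → acc = 0x17
  'V' = 0x56 → acc = 0x41
  'T' = 0x54 → acc = 0x15
  'G' = 0x47 → acc = 0x52
  ',' = 0x2C → acc = 0x7E
  '6' = 0x36 → acc = 0x48
  '.' = 0x2E → acc = 0x66
  ',' = 0x2C → acc = 0x4A
  '7' = 0x37 → acc = 0x7D
  '3' = 0x33 → acc = 0x4E
  '7' = 0x37 → acc = 0x79
  '8' = 0x38 → acc = 0x41
  '.' = 0x2E → acc = 0x6F
  ',' = 0x2C → acc = 0x43
  '6' = 0x36 → acc = 0x75
Checksum = 0x75.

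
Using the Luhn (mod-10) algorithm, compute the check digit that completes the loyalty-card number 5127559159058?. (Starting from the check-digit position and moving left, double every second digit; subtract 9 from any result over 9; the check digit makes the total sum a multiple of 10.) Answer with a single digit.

9

Partial digits right→left: 8 5 0 9 5 1 9 5 5 7 2 1 5
Double every second digit counting from the check-digit position (so the 1st, 3rd, 5th, ... of the partial from the right).
  doubled (with −9 where >9): 7 0 1 9 1 4 1 → sum 23
  kept as-is: 5 9 1 5 7 1 → sum 28
Total = 23 + 28 = 51.
Check digit = (10 − (51 mod 10)) mod 10 = 9.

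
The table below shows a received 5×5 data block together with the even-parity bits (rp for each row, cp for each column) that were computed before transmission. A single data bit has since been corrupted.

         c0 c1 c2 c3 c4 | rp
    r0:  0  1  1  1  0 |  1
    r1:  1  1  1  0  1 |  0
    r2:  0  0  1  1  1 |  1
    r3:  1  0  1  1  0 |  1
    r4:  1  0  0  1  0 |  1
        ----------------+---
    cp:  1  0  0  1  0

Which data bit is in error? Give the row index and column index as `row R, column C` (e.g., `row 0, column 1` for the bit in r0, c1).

row 4, column 3

Recompute each row's even parity and compare to rp:
  r0: data parity 1, sent rp 1 → ok
  r1: data parity 0, sent rp 0 → ok
  r2: data parity 1, sent rp 1 → ok
  r3: data parity 1, sent rp 1 → ok
  r4: data parity 0, sent rp 1 → mismatch
Recompute each column's even parity and compare to cp:
  c0: data parity 1, sent cp 1 → ok
  c1: data parity 0, sent cp 0 → ok
  c2: data parity 0, sent cp 0 → ok
  c3: data parity 0, sent cp 1 → mismatch
  c4: data parity 0, sent cp 0 → ok
Exactly one row (r4) and one column (c3) fail → the flipped bit is at their intersection.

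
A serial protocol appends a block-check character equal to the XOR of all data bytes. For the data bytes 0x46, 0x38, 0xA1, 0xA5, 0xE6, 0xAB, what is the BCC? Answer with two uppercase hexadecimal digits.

XOR the bytes together:
  start with 0x46
  0x46 ⊕ 0x38 = 0x7E
  0x7E ⊕ 0xA1 = 0xDF
  0xDF ⊕ 0xA5 = 0x7A
  0x7A ⊕ 0xE6 = 0x9C
  0x9C ⊕ 0xAB = 0x37

37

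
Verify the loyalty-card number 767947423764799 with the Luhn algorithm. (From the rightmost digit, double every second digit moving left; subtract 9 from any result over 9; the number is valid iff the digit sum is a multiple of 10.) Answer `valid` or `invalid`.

valid

From the right, keep odd positions and double even positions (subtract 9 from any doubled value over 9):
  doubled (positions 2,4,...): 9 8 5 4 5 9 3 → sum 43
  kept (positions 1,3,...): 9 7 6 3 4 4 7 7 → sum 47
Total = 90.
90 mod 10 = 0, so the number is valid.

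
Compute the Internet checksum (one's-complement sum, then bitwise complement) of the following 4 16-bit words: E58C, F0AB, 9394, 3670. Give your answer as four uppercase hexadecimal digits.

5FC2

One's-complement addition (fold any carry out of bit 15 back into bit 0):
  0xE58C + 0xF0AB = 0x1D637 → wrap carry → 0xD638
  0xD638 + 0x9394 = 0x169CC → wrap carry → 0x69CD
  0x69CD + 0x3670 = 0x0A03D
One's-complement sum = 0xA03D.
Checksum = ~0xA03D & 0xFFFF = 0x5FC2.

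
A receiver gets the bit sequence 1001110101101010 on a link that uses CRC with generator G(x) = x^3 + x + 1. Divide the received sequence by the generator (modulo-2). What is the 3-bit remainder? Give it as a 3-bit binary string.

001

Modulo-2 division of 1001110101101010 by 1011:
  pos 0: 1001 XOR 1011 = 0010
  pos 2: 1011 XOR 1011 = 0000
  pos 7: 1011 XOR 1011 = 0000
  pos 12: 1010 XOR 1011 = 0001
Remainder = 001 (nonzero — an error is detected).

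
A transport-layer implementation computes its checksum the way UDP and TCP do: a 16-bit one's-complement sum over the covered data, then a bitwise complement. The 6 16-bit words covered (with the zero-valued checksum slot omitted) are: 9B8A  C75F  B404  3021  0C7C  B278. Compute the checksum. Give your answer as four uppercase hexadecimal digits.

F9FA

One's-complement addition (fold any carry out of bit 15 back into bit 0):
  0x9B8A + 0xC75F = 0x162E9 → wrap carry → 0x62EA
  0x62EA + 0xB404 = 0x116EE → wrap carry → 0x16EF
  0x16EF + 0x3021 = 0x04710
  0x4710 + 0x0C7C = 0x0538C
  0x538C + 0xB278 = 0x10604 → wrap carry → 0x0605
One's-complement sum = 0x0605.
Checksum = ~0x0605 & 0xFFFF = 0xF9FA.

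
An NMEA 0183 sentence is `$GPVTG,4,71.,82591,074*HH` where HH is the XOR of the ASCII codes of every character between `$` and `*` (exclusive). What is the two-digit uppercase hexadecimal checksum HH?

XOR the ASCII codes of the payload characters:
  'G' = 0x47 → acc = 0x47
  'P' = 0x50 → acc = 0x17
  'V' = 0x56 → acc = 0x41
  'T' = 0x54 → acc = 0x15
  'G' = 0x47 → acc = 0x52
  ',' = 0x2C → acc = 0x7E
  '4' = 0x34 → acc = 0x4A
  ',' = 0x2C → acc = 0x66
  '7' = 0x37 → acc = 0x51
  '1' = 0x31 → acc = 0x60
  '.' = 0x2E → acc = 0x4E
  ',' = 0x2C → acc = 0x62
  '8' = 0x38 → acc = 0x5A
  '2' = 0x32 → acc = 0x68
  '5' = 0x35 → acc = 0x5D
  '9' = 0x39 → acc = 0x64
  '1' = 0x31 → acc = 0x55
  ',' = 0x2C → acc = 0x79
  '0' = 0x30 → acc = 0x49
  '7' = 0x37 → acc = 0x7E
  '4' = 0x34 → acc = 0x4A
Checksum = 0x4A.

4A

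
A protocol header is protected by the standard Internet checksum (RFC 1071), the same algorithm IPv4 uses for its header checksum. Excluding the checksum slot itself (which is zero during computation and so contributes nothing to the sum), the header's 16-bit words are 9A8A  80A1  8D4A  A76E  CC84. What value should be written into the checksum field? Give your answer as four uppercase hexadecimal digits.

E395

One's-complement addition (fold any carry out of bit 15 back into bit 0):
  0x9A8A + 0x80A1 = 0x11B2B → wrap carry → 0x1B2C
  0x1B2C + 0x8D4A = 0x0A876
  0xA876 + 0xA76E = 0x14FE4 → wrap carry → 0x4FE5
  0x4FE5 + 0xCC84 = 0x11C69 → wrap carry → 0x1C6A
One's-complement sum = 0x1C6A.
Checksum = ~0x1C6A & 0xFFFF = 0xE395.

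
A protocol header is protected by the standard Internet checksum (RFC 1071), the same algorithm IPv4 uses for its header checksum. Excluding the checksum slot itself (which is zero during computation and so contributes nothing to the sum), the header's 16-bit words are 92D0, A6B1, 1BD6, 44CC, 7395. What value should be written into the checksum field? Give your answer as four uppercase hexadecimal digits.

One's-complement addition (fold any carry out of bit 15 back into bit 0):
  0x92D0 + 0xA6B1 = 0x13981 → wrap carry → 0x3982
  0x3982 + 0x1BD6 = 0x05558
  0x5558 + 0x44CC = 0x09A24
  0x9A24 + 0x7395 = 0x10DB9 → wrap carry → 0x0DBA
One's-complement sum = 0x0DBA.
Checksum = ~0x0DBA & 0xFFFF = 0xF245.

F245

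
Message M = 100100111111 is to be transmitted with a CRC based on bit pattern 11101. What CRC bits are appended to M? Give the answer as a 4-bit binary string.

0110

Append 4 zeros: 1001001111110000. Divide by 11101 (XOR where the leading bit is 1):
  pos 0: 10010 XOR 11101 = 01111
  pos 1: 11110 XOR 11101 = 00011
  pos 4: 11111 XOR 11101 = 00010
  pos 7: 10111 XOR 11101 = 01010
  pos 8: 10100 XOR 11101 = 01001
  pos 9: 10010 XOR 11101 = 01111
  pos 10: 11110 XOR 11101 = 00011
Remainder (last 4 bits) = 0110. This is the CRC / FCS.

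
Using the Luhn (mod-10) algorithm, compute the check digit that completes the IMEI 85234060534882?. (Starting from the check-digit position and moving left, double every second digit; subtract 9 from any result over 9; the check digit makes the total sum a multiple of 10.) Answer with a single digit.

9

Partial digits right→left: 2 8 8 4 3 5 0 6 0 4 3 2 5 8
Double every second digit counting from the check-digit position (so the 1st, 3rd, 5th, ... of the partial from the right).
  doubled (with −9 where >9): 4 7 6 0 0 6 1 → sum 24
  kept as-is: 8 4 5 6 4 2 8 → sum 37
Total = 24 + 37 = 61.
Check digit = (10 − (61 mod 10)) mod 10 = 9.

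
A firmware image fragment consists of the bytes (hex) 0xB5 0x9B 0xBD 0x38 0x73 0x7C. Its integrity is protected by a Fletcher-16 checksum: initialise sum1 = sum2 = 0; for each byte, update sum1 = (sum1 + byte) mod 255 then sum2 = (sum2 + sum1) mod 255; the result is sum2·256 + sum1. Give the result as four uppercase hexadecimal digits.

4F37

Running sums (mod 255):
  after byte 0 (0xB5): sum1=181, sum2=181
  after byte 1 (0x9B): sum1=81, sum2=7
  after byte 2 (0xBD): sum1=15, sum2=22
  after byte 3 (0x38): sum1=71, sum2=93
  after byte 4 (0x73): sum1=186, sum2=24
  after byte 5 (0x7C): sum1=55, sum2=79
Checksum = sum2·256 + sum1 = 79·256 + 55 = 20279 = 0x4F37.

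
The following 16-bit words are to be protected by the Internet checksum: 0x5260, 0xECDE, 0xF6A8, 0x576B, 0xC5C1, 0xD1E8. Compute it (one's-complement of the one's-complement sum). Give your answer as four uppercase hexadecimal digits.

One's-complement addition (fold any carry out of bit 15 back into bit 0):
  0x5260 + 0xECDE = 0x13F3E → wrap carry → 0x3F3F
  0x3F3F + 0xF6A8 = 0x135E7 → wrap carry → 0x35E8
  0x35E8 + 0x576B = 0x08D53
  0x8D53 + 0xC5C1 = 0x15314 → wrap carry → 0x5315
  0x5315 + 0xD1E8 = 0x124FD → wrap carry → 0x24FE
One's-complement sum = 0x24FE.
Checksum = ~0x24FE & 0xFFFF = 0xDB01.

DB01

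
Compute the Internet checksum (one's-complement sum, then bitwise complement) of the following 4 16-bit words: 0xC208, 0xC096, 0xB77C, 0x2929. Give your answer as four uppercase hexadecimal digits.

One's-complement addition (fold any carry out of bit 15 back into bit 0):
  0xC208 + 0xC096 = 0x1829E → wrap carry → 0x829F
  0x829F + 0xB77C = 0x13A1B → wrap carry → 0x3A1C
  0x3A1C + 0x2929 = 0x06345
One's-complement sum = 0x6345.
Checksum = ~0x6345 & 0xFFFF = 0x9CBA.

9CBA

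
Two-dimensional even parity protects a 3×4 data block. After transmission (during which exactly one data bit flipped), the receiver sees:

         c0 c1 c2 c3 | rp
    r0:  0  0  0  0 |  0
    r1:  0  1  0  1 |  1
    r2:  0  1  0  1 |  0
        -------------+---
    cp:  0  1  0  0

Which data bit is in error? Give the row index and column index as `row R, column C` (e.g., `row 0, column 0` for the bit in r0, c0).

row 1, column 1

Recompute each row's even parity and compare to rp:
  r0: data parity 0, sent rp 0 → ok
  r1: data parity 0, sent rp 1 → mismatch
  r2: data parity 0, sent rp 0 → ok
Recompute each column's even parity and compare to cp:
  c0: data parity 0, sent cp 0 → ok
  c1: data parity 0, sent cp 1 → mismatch
  c2: data parity 0, sent cp 0 → ok
  c3: data parity 0, sent cp 0 → ok
Exactly one row (r1) and one column (c1) fail → the flipped bit is at their intersection.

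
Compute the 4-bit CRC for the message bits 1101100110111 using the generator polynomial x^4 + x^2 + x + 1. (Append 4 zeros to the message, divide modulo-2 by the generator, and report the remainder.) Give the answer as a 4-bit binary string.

0111

Append 4 zeros: 11011001101110000. Divide by 10111 (XOR where the leading bit is 1):
  pos 0: 11011 XOR 10111 = 01100
  pos 1: 11000 XOR 10111 = 01111
  pos 2: 11110 XOR 10111 = 01001
  pos 3: 10011 XOR 10111 = 00100
  pos 5: 10010 XOR 10111 = 00101
  pos 7: 10111 XOR 10111 = 00000
  pos 12: 10000 XOR 10111 = 00111
Remainder (last 4 bits) = 0111. This is the CRC / FCS.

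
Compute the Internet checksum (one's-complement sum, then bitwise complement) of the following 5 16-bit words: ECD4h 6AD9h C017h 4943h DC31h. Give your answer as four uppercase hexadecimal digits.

C2C4

One's-complement addition (fold any carry out of bit 15 back into bit 0):
  0xECD4 + 0x6AD9 = 0x157AD → wrap carry → 0x57AE
  0x57AE + 0xC017 = 0x117C5 → wrap carry → 0x17C6
  0x17C6 + 0x4943 = 0x06109
  0x6109 + 0xDC31 = 0x13D3A → wrap carry → 0x3D3B
One's-complement sum = 0x3D3B.
Checksum = ~0x3D3B & 0xFFFF = 0xC2C4.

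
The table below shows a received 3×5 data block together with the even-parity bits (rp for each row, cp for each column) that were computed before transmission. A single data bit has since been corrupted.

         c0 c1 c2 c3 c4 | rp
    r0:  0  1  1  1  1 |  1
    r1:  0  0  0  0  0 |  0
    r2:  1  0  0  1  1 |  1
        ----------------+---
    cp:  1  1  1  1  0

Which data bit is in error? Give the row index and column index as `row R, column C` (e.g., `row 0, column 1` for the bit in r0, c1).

Recompute each row's even parity and compare to rp:
  r0: data parity 0, sent rp 1 → mismatch
  r1: data parity 0, sent rp 0 → ok
  r2: data parity 1, sent rp 1 → ok
Recompute each column's even parity and compare to cp:
  c0: data parity 1, sent cp 1 → ok
  c1: data parity 1, sent cp 1 → ok
  c2: data parity 1, sent cp 1 → ok
  c3: data parity 0, sent cp 1 → mismatch
  c4: data parity 0, sent cp 0 → ok
Exactly one row (r0) and one column (c3) fail → the flipped bit is at their intersection.

row 0, column 3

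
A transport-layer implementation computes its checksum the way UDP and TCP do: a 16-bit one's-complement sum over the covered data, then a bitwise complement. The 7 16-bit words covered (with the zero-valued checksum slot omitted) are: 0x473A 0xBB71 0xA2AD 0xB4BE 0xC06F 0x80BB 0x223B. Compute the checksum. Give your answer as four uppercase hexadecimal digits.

One's-complement addition (fold any carry out of bit 15 back into bit 0):
  0x473A + 0xBB71 = 0x102AB → wrap carry → 0x02AC
  0x02AC + 0xA2AD = 0x0A559
  0xA559 + 0xB4BE = 0x15A17 → wrap carry → 0x5A18
  0x5A18 + 0xC06F = 0x11A87 → wrap carry → 0x1A88
  0x1A88 + 0x80BB = 0x09B43
  0x9B43 + 0x223B = 0x0BD7E
One's-complement sum = 0xBD7E.
Checksum = ~0xBD7E & 0xFFFF = 0x4281.

4281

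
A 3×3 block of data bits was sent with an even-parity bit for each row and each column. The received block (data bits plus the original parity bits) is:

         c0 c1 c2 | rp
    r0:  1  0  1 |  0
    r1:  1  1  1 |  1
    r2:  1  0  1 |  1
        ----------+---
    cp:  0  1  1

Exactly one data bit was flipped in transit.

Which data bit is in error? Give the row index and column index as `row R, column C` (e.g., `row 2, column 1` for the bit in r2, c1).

row 2, column 0

Recompute each row's even parity and compare to rp:
  r0: data parity 0, sent rp 0 → ok
  r1: data parity 1, sent rp 1 → ok
  r2: data parity 0, sent rp 1 → mismatch
Recompute each column's even parity and compare to cp:
  c0: data parity 1, sent cp 0 → mismatch
  c1: data parity 1, sent cp 1 → ok
  c2: data parity 1, sent cp 1 → ok
Exactly one row (r2) and one column (c0) fail → the flipped bit is at their intersection.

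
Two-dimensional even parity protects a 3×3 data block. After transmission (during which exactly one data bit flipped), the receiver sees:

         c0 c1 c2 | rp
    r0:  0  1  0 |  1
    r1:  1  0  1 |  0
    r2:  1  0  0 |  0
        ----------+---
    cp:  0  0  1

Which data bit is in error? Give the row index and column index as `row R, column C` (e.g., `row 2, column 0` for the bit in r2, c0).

row 2, column 1

Recompute each row's even parity and compare to rp:
  r0: data parity 1, sent rp 1 → ok
  r1: data parity 0, sent rp 0 → ok
  r2: data parity 1, sent rp 0 → mismatch
Recompute each column's even parity and compare to cp:
  c0: data parity 0, sent cp 0 → ok
  c1: data parity 1, sent cp 0 → mismatch
  c2: data parity 1, sent cp 1 → ok
Exactly one row (r2) and one column (c1) fail → the flipped bit is at their intersection.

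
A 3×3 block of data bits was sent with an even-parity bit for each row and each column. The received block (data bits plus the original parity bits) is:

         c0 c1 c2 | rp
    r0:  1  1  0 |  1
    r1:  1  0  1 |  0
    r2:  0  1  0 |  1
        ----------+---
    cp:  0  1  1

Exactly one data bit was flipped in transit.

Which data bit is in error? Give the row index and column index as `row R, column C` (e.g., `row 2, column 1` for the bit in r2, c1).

Recompute each row's even parity and compare to rp:
  r0: data parity 0, sent rp 1 → mismatch
  r1: data parity 0, sent rp 0 → ok
  r2: data parity 1, sent rp 1 → ok
Recompute each column's even parity and compare to cp:
  c0: data parity 0, sent cp 0 → ok
  c1: data parity 0, sent cp 1 → mismatch
  c2: data parity 1, sent cp 1 → ok
Exactly one row (r0) and one column (c1) fail → the flipped bit is at their intersection.

row 0, column 1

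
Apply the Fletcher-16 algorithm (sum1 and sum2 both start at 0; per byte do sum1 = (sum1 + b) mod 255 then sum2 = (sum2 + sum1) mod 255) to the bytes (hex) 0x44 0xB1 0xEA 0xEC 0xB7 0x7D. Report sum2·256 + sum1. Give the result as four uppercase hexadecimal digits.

Running sums (mod 255):
  after byte 0 (0x44): sum1=68, sum2=68
  after byte 1 (0xB1): sum1=245, sum2=58
  after byte 2 (0xEA): sum1=224, sum2=27
  after byte 3 (0xEC): sum1=205, sum2=232
  after byte 4 (0xB7): sum1=133, sum2=110
  after byte 5 (0x7D): sum1=3, sum2=113
Checksum = sum2·256 + sum1 = 113·256 + 3 = 28931 = 0x7103.

7103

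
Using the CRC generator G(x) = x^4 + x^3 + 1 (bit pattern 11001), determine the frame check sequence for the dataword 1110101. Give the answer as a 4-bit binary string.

0111

Append 4 zeros: 11101010000. Divide by 11001 (XOR where the leading bit is 1):
  pos 0: 11101 XOR 11001 = 00100
  pos 2: 10001 XOR 11001 = 01000
  pos 3: 10000 XOR 11001 = 01001
  pos 4: 10010 XOR 11001 = 01011
  pos 5: 10110 XOR 11001 = 01111
  pos 6: 11110 XOR 11001 = 00111
Remainder (last 4 bits) = 0111. This is the CRC / FCS.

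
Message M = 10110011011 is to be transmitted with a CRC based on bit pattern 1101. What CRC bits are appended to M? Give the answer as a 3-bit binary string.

001

Append 3 zeros: 10110011011000. Divide by 1101 (XOR where the leading bit is 1):
  pos 0: 1011 XOR 1101 = 0110
  pos 1: 1100 XOR 1101 = 0001
  pos 4: 1011 XOR 1101 = 0110
  pos 5: 1100 XOR 1101 = 0001
  pos 8: 1110 XOR 1101 = 0011
  pos 10: 1100 XOR 1101 = 0001
Remainder (last 3 bits) = 001. This is the CRC / FCS.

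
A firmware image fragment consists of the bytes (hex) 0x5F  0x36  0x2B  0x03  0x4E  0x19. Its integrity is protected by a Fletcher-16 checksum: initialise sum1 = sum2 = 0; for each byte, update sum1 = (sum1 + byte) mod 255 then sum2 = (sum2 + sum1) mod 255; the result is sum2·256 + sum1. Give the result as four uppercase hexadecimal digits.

Running sums (mod 255):
  after byte 0 (0x5F): sum1=95, sum2=95
  after byte 1 (0x36): sum1=149, sum2=244
  after byte 2 (0x2B): sum1=192, sum2=181
  after byte 3 (0x03): sum1=195, sum2=121
  after byte 4 (0x4E): sum1=18, sum2=139
  after byte 5 (0x19): sum1=43, sum2=182
Checksum = sum2·256 + sum1 = 182·256 + 43 = 46635 = 0xB62B.

B62B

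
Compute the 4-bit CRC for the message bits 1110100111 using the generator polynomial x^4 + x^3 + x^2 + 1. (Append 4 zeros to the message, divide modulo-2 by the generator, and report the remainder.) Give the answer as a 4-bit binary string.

0100

Append 4 zeros: 11101001110000. Divide by 11101 (XOR where the leading bit is 1):
  pos 0: 11101 XOR 11101 = 00000
  pos 7: 11100 XOR 11101 = 00001
Remainder (last 4 bits) = 0100. This is the CRC / FCS.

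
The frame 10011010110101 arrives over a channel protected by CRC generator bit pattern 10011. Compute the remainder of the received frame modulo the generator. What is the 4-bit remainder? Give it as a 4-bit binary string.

Modulo-2 division of 10011010110101 by 10011:
  pos 0: 10011 XOR 10011 = 00000
  pos 6: 10110 XOR 10011 = 00101
  pos 8: 10110 XOR 10011 = 00101
Remainder = 1011 (nonzero — an error is detected).

1011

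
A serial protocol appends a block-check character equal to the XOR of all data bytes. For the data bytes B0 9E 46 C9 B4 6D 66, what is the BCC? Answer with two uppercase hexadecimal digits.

1E

XOR the bytes together:
  start with 0xB0
  0xB0 ⊕ 0x9E = 0x2E
  0x2E ⊕ 0x46 = 0x68
  0x68 ⊕ 0xC9 = 0xA1
  0xA1 ⊕ 0xB4 = 0x15
  0x15 ⊕ 0x6D = 0x78
  0x78 ⊕ 0x66 = 0x1E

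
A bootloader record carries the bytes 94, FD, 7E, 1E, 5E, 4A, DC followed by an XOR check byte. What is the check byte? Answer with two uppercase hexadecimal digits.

XOR the bytes together:
  start with 0x94
  0x94 ⊕ 0xFD = 0x69
  0x69 ⊕ 0x7E = 0x17
  0x17 ⊕ 0x1E = 0x09
  0x09 ⊕ 0x5E = 0x57
  0x57 ⊕ 0x4A = 0x1D
  0x1D ⊕ 0xDC = 0xC1

C1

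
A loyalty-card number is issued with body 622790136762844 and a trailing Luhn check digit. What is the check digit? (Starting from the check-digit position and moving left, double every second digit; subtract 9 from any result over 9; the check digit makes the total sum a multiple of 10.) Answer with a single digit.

6

Partial digits right→left: 4 4 8 2 6 7 6 3 1 0 9 7 2 2 6
Double every second digit counting from the check-digit position (so the 1st, 3rd, 5th, ... of the partial from the right).
  doubled (with −9 where >9): 8 7 3 3 2 9 4 3 → sum 39
  kept as-is: 4 2 7 3 0 7 2 → sum 25
Total = 39 + 25 = 64.
Check digit = (10 − (64 mod 10)) mod 10 = 6.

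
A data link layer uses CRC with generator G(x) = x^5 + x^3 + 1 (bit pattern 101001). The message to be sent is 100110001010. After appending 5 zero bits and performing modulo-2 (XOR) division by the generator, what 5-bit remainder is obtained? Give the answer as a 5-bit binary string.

Append 5 zeros: 10011000101000000. Divide by 101001 (XOR where the leading bit is 1):
  pos 0: 100110 XOR 101001 = 001111
  pos 2: 111100 XOR 101001 = 010101
  pos 3: 101011 XOR 101001 = 000010
  pos 7: 100100 XOR 101001 = 001101
  pos 9: 110100 XOR 101001 = 011101
  pos 10: 111010 XOR 101001 = 010011
  pos 11: 100110 XOR 101001 = 001111
Remainder (last 5 bits) = 01111. This is the CRC / FCS.

01111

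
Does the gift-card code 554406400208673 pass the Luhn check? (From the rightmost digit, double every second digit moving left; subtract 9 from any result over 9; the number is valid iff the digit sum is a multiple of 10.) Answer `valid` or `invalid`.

valid

From the right, keep odd positions and double even positions (subtract 9 from any doubled value over 9):
  doubled (positions 2,4,...): 5 7 4 0 3 8 1 → sum 28
  kept (positions 1,3,...): 3 6 0 0 4 0 4 5 → sum 22
Total = 50.
50 mod 10 = 0, so the number is valid.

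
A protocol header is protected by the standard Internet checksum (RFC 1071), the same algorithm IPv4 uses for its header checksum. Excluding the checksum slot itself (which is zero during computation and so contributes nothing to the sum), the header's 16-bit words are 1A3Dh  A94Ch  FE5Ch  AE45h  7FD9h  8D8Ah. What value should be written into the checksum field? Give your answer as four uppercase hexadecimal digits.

One's-complement addition (fold any carry out of bit 15 back into bit 0):
  0x1A3D + 0xA94C = 0x0C389
  0xC389 + 0xFE5C = 0x1C1E5 → wrap carry → 0xC1E6
  0xC1E6 + 0xAE45 = 0x1702B → wrap carry → 0x702C
  0x702C + 0x7FD9 = 0x0F005
  0xF005 + 0x8D8A = 0x17D8F → wrap carry → 0x7D90
One's-complement sum = 0x7D90.
Checksum = ~0x7D90 & 0xFFFF = 0x826F.

826F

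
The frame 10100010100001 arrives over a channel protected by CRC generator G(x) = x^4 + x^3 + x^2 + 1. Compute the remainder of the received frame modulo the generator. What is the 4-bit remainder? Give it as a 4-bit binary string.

0100

Modulo-2 division of 10100010100001 by 11101:
  pos 0: 10100 XOR 11101 = 01001
  pos 1: 10010 XOR 11101 = 01111
  pos 2: 11111 XOR 11101 = 00010
  pos 5: 10010 XOR 11101 = 01111
  pos 6: 11110 XOR 11101 = 00011
  pos 9: 11001 XOR 11101 = 00100
Remainder = 0100 (nonzero — an error is detected).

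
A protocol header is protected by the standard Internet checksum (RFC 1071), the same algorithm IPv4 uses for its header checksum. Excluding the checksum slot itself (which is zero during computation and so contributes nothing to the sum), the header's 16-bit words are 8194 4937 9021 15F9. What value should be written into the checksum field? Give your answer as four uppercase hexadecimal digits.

8F19

One's-complement addition (fold any carry out of bit 15 back into bit 0):
  0x8194 + 0x4937 = 0x0CACB
  0xCACB + 0x9021 = 0x15AEC → wrap carry → 0x5AED
  0x5AED + 0x15F9 = 0x070E6
One's-complement sum = 0x70E6.
Checksum = ~0x70E6 & 0xFFFF = 0x8F19.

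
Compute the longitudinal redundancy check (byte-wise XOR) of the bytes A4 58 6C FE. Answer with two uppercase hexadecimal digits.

6E

XOR the bytes together:
  start with 0xA4
  0xA4 ⊕ 0x58 = 0xFC
  0xFC ⊕ 0x6C = 0x90
  0x90 ⊕ 0xFE = 0x6E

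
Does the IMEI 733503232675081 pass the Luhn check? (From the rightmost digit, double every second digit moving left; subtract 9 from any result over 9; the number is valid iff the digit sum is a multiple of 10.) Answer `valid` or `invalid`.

invalid

From the right, keep odd positions and double even positions (subtract 9 from any doubled value over 9):
  doubled (positions 2,4,...): 7 1 3 6 6 1 6 → sum 30
  kept (positions 1,3,...): 1 0 7 2 2 0 3 7 → sum 22
Total = 52.
52 mod 10 = 2, so the number is invalid.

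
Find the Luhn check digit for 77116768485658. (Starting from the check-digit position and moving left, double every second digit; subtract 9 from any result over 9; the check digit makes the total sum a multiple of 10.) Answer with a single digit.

0

Partial digits right→left: 8 5 6 5 8 4 8 6 7 6 1 1 7 7
Double every second digit counting from the check-digit position (so the 1st, 3rd, 5th, ... of the partial from the right).
  doubled (with −9 where >9): 7 3 7 7 5 2 5 → sum 36
  kept as-is: 5 5 4 6 6 1 7 → sum 34
Total = 36 + 34 = 70.
Check digit = (10 − (70 mod 10)) mod 10 = 0.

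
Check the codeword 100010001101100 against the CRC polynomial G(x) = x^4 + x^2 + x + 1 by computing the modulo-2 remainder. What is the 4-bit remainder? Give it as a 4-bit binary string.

0000

Modulo-2 division of 100010001101100 by 10111:
  pos 0: 10001 XOR 10111 = 00110
  pos 2: 11000 XOR 10111 = 01111
  pos 3: 11110 XOR 10111 = 01001
  pos 4: 10011 XOR 10111 = 00100
  pos 6: 10010 XOR 10111 = 00101
  pos 8: 10111 XOR 10111 = 00000
Remainder = 0000 (zero — the frame passes the CRC check).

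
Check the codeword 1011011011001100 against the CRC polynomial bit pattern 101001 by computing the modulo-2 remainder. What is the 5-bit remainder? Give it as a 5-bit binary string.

10000

Modulo-2 division of 1011011011001100 by 101001:
  pos 0: 101101 XOR 101001 = 000100
  pos 3: 100101 XOR 101001 = 001100
  pos 5: 110010 XOR 101001 = 011011
  pos 6: 110110 XOR 101001 = 011111
  pos 7: 111111 XOR 101001 = 010110
  pos 8: 101101 XOR 101001 = 000100
Remainder = 10000 (nonzero — an error is detected).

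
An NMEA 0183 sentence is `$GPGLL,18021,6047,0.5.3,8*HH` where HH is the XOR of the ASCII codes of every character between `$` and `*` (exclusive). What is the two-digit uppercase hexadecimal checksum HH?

61

XOR the ASCII codes of the payload characters:
  'G' = 0x47 → acc = 0x47
  'P' = 0x50 → acc = 0x17
  'G' = 0x47 → acc = 0x50
  'L' = 0x4C → acc = 0x1C
  'L' = 0x4C → acc = 0x50
  ',' = 0x2C → acc = 0x7C
  '1' = 0x31 → acc = 0x4D
  '8' = 0x38 → acc = 0x75
  '0' = 0x30 → acc = 0x45
  '2' = 0x32 → acc = 0x77
  '1' = 0x31 → acc = 0x46
  ',' = 0x2C → acc = 0x6A
  '6' = 0x36 → acc = 0x5C
  '0' = 0x30 → acc = 0x6C
  '4' = 0x34 → acc = 0x58
  '7' = 0x37 → acc = 0x6F
  ',' = 0x2C → acc = 0x43
  '0' = 0x30 → acc = 0x73
  '.' = 0x2E → acc = 0x5D
  '5' = 0x35 → acc = 0x68
  '.' = 0x2E → acc = 0x46
  '3' = 0x33 → acc = 0x75
  ',' = 0x2C → acc = 0x59
  '8' = 0x38 → acc = 0x61
Checksum = 0x61.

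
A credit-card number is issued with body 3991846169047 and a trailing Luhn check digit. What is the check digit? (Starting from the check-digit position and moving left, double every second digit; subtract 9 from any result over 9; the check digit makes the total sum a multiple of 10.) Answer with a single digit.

9

Partial digits right→left: 7 4 0 9 6 1 6 4 8 1 9 9 3
Double every second digit counting from the check-digit position (so the 1st, 3rd, 5th, ... of the partial from the right).
  doubled (with −9 where >9): 5 0 3 3 7 9 6 → sum 33
  kept as-is: 4 9 1 4 1 9 → sum 28
Total = 33 + 28 = 61.
Check digit = (10 − (61 mod 10)) mod 10 = 9.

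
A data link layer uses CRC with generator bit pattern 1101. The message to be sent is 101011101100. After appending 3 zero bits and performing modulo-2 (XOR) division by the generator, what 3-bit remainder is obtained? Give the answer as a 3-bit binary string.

Append 3 zeros: 101011101100000. Divide by 1101 (XOR where the leading bit is 1):
  pos 0: 1010 XOR 1101 = 0111
  pos 1: 1111 XOR 1101 = 0010
  pos 3: 1011 XOR 1101 = 0110
  pos 4: 1100 XOR 1101 = 0001
  pos 7: 1110 XOR 1101 = 0011
  pos 9: 1100 XOR 1101 = 0001
Remainder (last 3 bits) = 100. This is the CRC / FCS.

100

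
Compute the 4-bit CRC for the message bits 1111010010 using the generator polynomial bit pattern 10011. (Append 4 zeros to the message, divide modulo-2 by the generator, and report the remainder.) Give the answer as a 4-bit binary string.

1000

Append 4 zeros: 11110100100000. Divide by 10011 (XOR where the leading bit is 1):
  pos 0: 11110 XOR 10011 = 01101
  pos 1: 11011 XOR 10011 = 01000
  pos 2: 10000 XOR 10011 = 00011
  pos 5: 11010 XOR 10011 = 01001
  pos 6: 10010 XOR 10011 = 00001
Remainder (last 4 bits) = 1000. This is the CRC / FCS.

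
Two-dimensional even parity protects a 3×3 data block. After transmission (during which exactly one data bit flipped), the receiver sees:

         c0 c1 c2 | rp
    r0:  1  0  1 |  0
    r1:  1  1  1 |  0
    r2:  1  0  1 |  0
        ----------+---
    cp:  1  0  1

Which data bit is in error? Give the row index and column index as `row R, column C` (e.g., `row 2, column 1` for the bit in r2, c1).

row 1, column 1

Recompute each row's even parity and compare to rp:
  r0: data parity 0, sent rp 0 → ok
  r1: data parity 1, sent rp 0 → mismatch
  r2: data parity 0, sent rp 0 → ok
Recompute each column's even parity and compare to cp:
  c0: data parity 1, sent cp 1 → ok
  c1: data parity 1, sent cp 0 → mismatch
  c2: data parity 1, sent cp 1 → ok
Exactly one row (r1) and one column (c1) fail → the flipped bit is at their intersection.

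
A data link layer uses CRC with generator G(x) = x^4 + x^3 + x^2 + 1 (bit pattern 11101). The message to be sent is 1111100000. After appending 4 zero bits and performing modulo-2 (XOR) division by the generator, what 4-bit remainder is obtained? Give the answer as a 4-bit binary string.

Append 4 zeros: 11111000000000. Divide by 11101 (XOR where the leading bit is 1):
  pos 0: 11111 XOR 11101 = 00010
  pos 3: 10000 XOR 11101 = 01101
  pos 4: 11010 XOR 11101 = 00111
  pos 6: 11100 XOR 11101 = 00001
Remainder (last 4 bits) = 1000. This is the CRC / FCS.

1000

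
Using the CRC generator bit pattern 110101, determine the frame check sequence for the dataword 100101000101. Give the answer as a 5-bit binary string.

Append 5 zeros: 10010100010100000. Divide by 110101 (XOR where the leading bit is 1):
  pos 0: 100101 XOR 110101 = 010000
  pos 1: 100000 XOR 110101 = 010101
  pos 2: 101010 XOR 110101 = 011111
  pos 3: 111110 XOR 110101 = 001011
  pos 5: 101110 XOR 110101 = 011011
  pos 6: 110111 XOR 110101 = 000010
  pos 10: 100000 XOR 110101 = 010101
  pos 11: 101010 XOR 110101 = 011111
Remainder (last 5 bits) = 11111. This is the CRC / FCS.

11111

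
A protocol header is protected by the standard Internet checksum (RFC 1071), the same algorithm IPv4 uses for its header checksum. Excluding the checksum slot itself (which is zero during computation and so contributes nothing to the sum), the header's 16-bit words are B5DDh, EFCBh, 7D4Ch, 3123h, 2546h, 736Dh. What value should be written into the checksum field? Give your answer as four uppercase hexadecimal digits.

One's-complement addition (fold any carry out of bit 15 back into bit 0):
  0xB5DD + 0xEFCB = 0x1A5A8 → wrap carry → 0xA5A9
  0xA5A9 + 0x7D4C = 0x122F5 → wrap carry → 0x22F6
  0x22F6 + 0x3123 = 0x05419
  0x5419 + 0x2546 = 0x0795F
  0x795F + 0x736D = 0x0ECCC
One's-complement sum = 0xECCC.
Checksum = ~0xECCC & 0xFFFF = 0x1333.

1333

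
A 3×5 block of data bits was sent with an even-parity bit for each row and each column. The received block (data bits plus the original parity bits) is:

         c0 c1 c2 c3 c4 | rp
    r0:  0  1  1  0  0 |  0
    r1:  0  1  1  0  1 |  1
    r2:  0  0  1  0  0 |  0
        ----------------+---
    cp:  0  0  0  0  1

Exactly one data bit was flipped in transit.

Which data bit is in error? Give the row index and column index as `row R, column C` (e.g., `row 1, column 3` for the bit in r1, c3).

row 2, column 2

Recompute each row's even parity and compare to rp:
  r0: data parity 0, sent rp 0 → ok
  r1: data parity 1, sent rp 1 → ok
  r2: data parity 1, sent rp 0 → mismatch
Recompute each column's even parity and compare to cp:
  c0: data parity 0, sent cp 0 → ok
  c1: data parity 0, sent cp 0 → ok
  c2: data parity 1, sent cp 0 → mismatch
  c3: data parity 0, sent cp 0 → ok
  c4: data parity 1, sent cp 1 → ok
Exactly one row (r2) and one column (c2) fail → the flipped bit is at their intersection.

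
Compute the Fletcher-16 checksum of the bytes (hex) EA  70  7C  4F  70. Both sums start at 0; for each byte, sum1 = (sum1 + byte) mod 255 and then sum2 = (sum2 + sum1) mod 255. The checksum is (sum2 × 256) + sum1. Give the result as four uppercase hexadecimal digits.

DC97

Running sums (mod 255):
  after byte 0 (EA): sum1=234, sum2=234
  after byte 1 (70): sum1=91, sum2=70
  after byte 2 (7C): sum1=215, sum2=30
  after byte 3 (4F): sum1=39, sum2=69
  after byte 4 (70): sum1=151, sum2=220
Checksum = sum2·256 + sum1 = 220·256 + 151 = 56471 = 0xDC97.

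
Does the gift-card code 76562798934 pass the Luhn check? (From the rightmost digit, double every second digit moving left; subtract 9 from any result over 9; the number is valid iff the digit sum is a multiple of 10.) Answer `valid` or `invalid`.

From the right, keep odd positions and double even positions (subtract 9 from any doubled value over 9):
  doubled (positions 2,4,...): 6 7 5 3 3 → sum 24
  kept (positions 1,3,...): 4 9 9 2 5 7 → sum 36
Total = 60.
60 mod 10 = 0, so the number is valid.

valid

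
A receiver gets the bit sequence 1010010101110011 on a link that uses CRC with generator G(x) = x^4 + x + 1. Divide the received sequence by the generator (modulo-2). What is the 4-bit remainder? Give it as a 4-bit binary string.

Modulo-2 division of 1010010101110011 by 10011:
  pos 0: 10100 XOR 10011 = 00111
  pos 2: 11110 XOR 10011 = 01101
  pos 3: 11011 XOR 10011 = 01000
  pos 4: 10000 XOR 10011 = 00011
  pos 7: 11111 XOR 10011 = 01100
  pos 8: 11000 XOR 10011 = 01011
  pos 9: 10110 XOR 10011 = 00101
  pos 11: 10111 XOR 10011 = 00100
Remainder = 0100 (nonzero — an error is detected).

0100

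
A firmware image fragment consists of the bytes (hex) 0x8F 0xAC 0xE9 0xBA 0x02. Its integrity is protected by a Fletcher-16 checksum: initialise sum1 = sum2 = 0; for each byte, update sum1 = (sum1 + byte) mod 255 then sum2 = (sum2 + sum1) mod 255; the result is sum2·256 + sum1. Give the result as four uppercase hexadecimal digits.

Running sums (mod 255):
  after byte 0 (0x8F): sum1=143, sum2=143
  after byte 1 (0xAC): sum1=60, sum2=203
  after byte 2 (0xE9): sum1=38, sum2=241
  after byte 3 (0xBA): sum1=224, sum2=210
  after byte 4 (0x02): sum1=226, sum2=181
Checksum = sum2·256 + sum1 = 181·256 + 226 = 46562 = 0xB5E2.

B5E2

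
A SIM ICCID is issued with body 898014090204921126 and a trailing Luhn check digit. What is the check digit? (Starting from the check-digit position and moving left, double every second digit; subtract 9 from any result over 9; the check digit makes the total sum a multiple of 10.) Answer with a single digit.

Partial digits right→left: 6 2 1 1 2 9 4 0 2 0 9 0 4 1 0 8 9 8
Double every second digit counting from the check-digit position (so the 1st, 3rd, 5th, ... of the partial from the right).
  doubled (with −9 where >9): 3 2 4 8 4 9 8 0 9 → sum 47
  kept as-is: 2 1 9 0 0 0 1 8 8 → sum 29
Total = 47 + 29 = 76.
Check digit = (10 − (76 mod 10)) mod 10 = 4.

4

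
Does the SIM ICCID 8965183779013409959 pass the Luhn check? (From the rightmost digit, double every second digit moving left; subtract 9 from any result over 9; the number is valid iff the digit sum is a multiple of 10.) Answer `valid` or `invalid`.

invalid

From the right, keep odd positions and double even positions (subtract 9 from any doubled value over 9):
  doubled (positions 2,4,...): 1 9 8 2 9 5 7 1 9 → sum 51
  kept (positions 1,3,...): 9 9 0 3 0 7 3 1 6 8 → sum 46
Total = 97.
97 mod 10 = 7, so the number is invalid.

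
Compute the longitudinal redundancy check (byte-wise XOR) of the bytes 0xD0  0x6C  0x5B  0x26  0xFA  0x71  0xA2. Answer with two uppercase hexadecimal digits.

E8

XOR the bytes together:
  start with 0xD0
  0xD0 ⊕ 0x6C = 0xBC
  0xBC ⊕ 0x5B = 0xE7
  0xE7 ⊕ 0x26 = 0xC1
  0xC1 ⊕ 0xFA = 0x3B
  0x3B ⊕ 0x71 = 0x4A
  0x4A ⊕ 0xA2 = 0xE8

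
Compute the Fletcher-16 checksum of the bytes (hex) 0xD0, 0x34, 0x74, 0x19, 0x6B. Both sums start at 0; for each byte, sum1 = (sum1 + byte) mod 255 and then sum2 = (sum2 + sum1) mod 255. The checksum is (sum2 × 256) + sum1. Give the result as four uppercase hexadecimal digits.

Running sums (mod 255):
  after byte 0 (0xD0): sum1=208, sum2=208
  after byte 1 (0x34): sum1=5, sum2=213
  after byte 2 (0x74): sum1=121, sum2=79
  after byte 3 (0x19): sum1=146, sum2=225
  after byte 4 (0x6B): sum1=253, sum2=223
Checksum = sum2·256 + sum1 = 223·256 + 253 = 57341 = 0xDFFD.

DFFD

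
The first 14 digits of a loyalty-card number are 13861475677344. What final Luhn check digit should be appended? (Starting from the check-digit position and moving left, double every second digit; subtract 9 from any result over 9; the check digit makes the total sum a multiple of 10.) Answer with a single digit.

Partial digits right→left: 4 4 3 7 7 6 5 7 4 1 6 8 3 1
Double every second digit counting from the check-digit position (so the 1st, 3rd, 5th, ... of the partial from the right).
  doubled (with −9 where >9): 8 6 5 1 8 3 6 → sum 37
  kept as-is: 4 7 6 7 1 8 1 → sum 34
Total = 37 + 34 = 71.
Check digit = (10 − (71 mod 10)) mod 10 = 9.

9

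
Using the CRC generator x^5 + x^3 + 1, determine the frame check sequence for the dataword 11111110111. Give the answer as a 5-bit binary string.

Append 5 zeros: 1111111011100000. Divide by 101001 (XOR where the leading bit is 1):
  pos 0: 111111 XOR 101001 = 010110
  pos 1: 101101 XOR 101001 = 000100
  pos 4: 100011 XOR 101001 = 001010
  pos 6: 101010 XOR 101001 = 000011
  pos 10: 110000 XOR 101001 = 011001
Remainder (last 5 bits) = 11001. This is the CRC / FCS.

11001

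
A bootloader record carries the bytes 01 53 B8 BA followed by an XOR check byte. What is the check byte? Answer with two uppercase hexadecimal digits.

XOR the bytes together:
  start with 0x01
  0x01 ⊕ 0x53 = 0x52
  0x52 ⊕ 0xB8 = 0xEA
  0xEA ⊕ 0xBA = 0x50

50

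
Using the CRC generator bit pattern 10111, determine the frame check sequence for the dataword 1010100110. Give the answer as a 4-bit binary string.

Append 4 zeros: 10101001100000. Divide by 10111 (XOR where the leading bit is 1):
  pos 0: 10101 XOR 10111 = 00010
  pos 3: 10001 XOR 10111 = 00110
  pos 5: 11010 XOR 10111 = 01101
  pos 6: 11010 XOR 10111 = 01101
  pos 7: 11010 XOR 10111 = 01101
  pos 8: 11010 XOR 10111 = 01101
  pos 9: 11010 XOR 10111 = 01101
Remainder (last 4 bits) = 1101. This is the CRC / FCS.

1101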